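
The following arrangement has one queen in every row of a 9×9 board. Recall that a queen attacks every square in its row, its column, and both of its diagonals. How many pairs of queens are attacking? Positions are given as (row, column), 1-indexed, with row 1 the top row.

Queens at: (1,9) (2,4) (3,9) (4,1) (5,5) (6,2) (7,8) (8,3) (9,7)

2

Same column: (1,9)–(3,9) (column 9).
Same diagonal: (1,9)–(5,5) (|1−5| = |9−5| = 4).
Total attacking pairs: 2.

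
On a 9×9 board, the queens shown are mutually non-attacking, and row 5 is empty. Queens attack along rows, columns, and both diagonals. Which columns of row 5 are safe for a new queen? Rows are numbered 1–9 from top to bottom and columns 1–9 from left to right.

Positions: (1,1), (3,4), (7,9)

columns 3, 8

(1,1) attacks row 5 at column 1 and diagonals 5.
(3,4) attacks row 5 at column 4 and diagonals 2, 6.
(7,9) attacks row 5 at column 9 and diagonals 7.
Attacked columns: {1, 2, 4, 5, 6, 7, 9}. Safe: {3, 8}.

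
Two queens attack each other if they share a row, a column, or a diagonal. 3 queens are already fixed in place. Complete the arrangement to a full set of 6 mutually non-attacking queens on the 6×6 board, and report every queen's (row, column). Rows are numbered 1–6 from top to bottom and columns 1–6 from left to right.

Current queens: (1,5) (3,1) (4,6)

Row 2: attacked by (1,5)→{4,5,6}; (3,1)→{1,2}; (4,6)→{4,6}. Safe: 3. Place at column 3.
Row 5: attacked by (1,5)→{1,5}; (2,3)→{3,6}; (3,1)→{1,3}; (4,6)→{5,6}. Safe: 2, 4. Place at column 4.
Row 6: attacked by (1,5)→{5}; (2,3)→{3}; (3,1)→{1,4}; (4,6)→{4,6}; (5,4)→{3,4,5}. Safe: 2. Place at column 2.
Columns [5, 3, 1, 6, 4, 2], r−c [-4, -1, 2, -2, 1, 4], r+c [6, 5, 4, 10, 9, 8] are all distinct, so no two queens attack.

(1,5) (2,3) (3,1) (4,6) (5,4) (6,2)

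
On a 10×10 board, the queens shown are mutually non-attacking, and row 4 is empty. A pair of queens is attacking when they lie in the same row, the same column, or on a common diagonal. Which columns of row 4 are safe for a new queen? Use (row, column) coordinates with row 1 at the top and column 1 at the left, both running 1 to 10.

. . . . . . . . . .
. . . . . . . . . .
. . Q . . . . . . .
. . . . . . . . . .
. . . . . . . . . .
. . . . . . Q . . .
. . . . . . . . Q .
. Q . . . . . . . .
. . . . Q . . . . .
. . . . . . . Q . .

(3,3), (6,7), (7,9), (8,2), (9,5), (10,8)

(3,3) attacks row 4 at column 3 and diagonals 2, 4.
(6,7) attacks row 4 at column 7 and diagonals 5, 9.
(7,9) attacks row 4 at column 9 and diagonals 6.
(8,2) attacks row 4 at column 2 and diagonals 6.
(9,5) attacks row 4 at column 5 and diagonals 10.
(10,8) attacks row 4 at column 8 and diagonals 2.
Attacked columns: {2, 3, 4, 5, 6, 7, 8, 9, 10}. Safe: {1}.

columns 1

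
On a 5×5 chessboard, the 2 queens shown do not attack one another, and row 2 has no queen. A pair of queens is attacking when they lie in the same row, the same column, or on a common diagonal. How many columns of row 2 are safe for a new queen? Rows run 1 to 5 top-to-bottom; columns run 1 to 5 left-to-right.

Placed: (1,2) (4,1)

2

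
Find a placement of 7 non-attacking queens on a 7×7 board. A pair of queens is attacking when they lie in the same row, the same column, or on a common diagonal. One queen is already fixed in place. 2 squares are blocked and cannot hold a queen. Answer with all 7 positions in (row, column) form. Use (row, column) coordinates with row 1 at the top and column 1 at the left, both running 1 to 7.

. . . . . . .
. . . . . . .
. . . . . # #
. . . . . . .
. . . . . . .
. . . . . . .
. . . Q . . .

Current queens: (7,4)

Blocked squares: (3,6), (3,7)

(1,1) (2,5) (3,2) (4,6) (5,3) (6,7) (7,4)

Row 1: attacked by (7,4)→{4}. Safe: 1, 2, 3, 5, 6, 7. Place at column 1.
Row 2: attacked by (1,1)→{1,2}; (7,4)→{4}. Safe: 3, 5, 6, 7. Place at column 5.
Row 3: attacked by (1,1)→{1,3}; (2,5)→{4,5,6}; (7,4)→{4}. Blocked: 6,7. Safe: 2. Place at column 2.
Row 4: attacked by (1,1)→{1,4}; (2,5)→{3,5,7}; (3,2)→{1,2,3}; (7,4)→{1,4,7}. Safe: 6. Place at column 6.
Row 5: attacked by (1,1)→{1,5}; (2,5)→{2,5}; (3,2)→{2,4}; (4,6)→{5,6,7}; (7,4)→{2,4,6}. Safe: 3. Place at column 3.
Row 6: attacked by (1,1)→{1,6}; (2,5)→{1,5}; (3,2)→{2,5}; (4,6)→{4,6}; (5,3)→{2,3,4}; (7,4)→{3,4,5}. Safe: 7. Place at column 7.
Columns [1, 5, 2, 6, 3, 7, 4], r−c [0, -3, 1, -2, 2, -1, 3], r+c [2, 7, 5, 10, 8, 13, 11] are all distinct, so no two queens attack.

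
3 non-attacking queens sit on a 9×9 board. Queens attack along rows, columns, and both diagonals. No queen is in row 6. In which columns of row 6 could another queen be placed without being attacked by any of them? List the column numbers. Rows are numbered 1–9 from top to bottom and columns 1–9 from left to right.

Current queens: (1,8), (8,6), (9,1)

(1,8) attacks row 6 at column 8 and diagonals 3.
(8,6) attacks row 6 at column 6 and diagonals 4, 8.
(9,1) attacks row 6 at column 1 and diagonals 4.
Attacked columns: {1, 3, 4, 6, 8}. Safe: {2, 5, 7, 9}.

columns 2, 5, 7, 9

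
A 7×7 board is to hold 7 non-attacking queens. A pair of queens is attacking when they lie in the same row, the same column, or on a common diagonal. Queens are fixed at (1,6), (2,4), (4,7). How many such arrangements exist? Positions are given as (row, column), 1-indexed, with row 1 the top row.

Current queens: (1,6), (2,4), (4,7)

1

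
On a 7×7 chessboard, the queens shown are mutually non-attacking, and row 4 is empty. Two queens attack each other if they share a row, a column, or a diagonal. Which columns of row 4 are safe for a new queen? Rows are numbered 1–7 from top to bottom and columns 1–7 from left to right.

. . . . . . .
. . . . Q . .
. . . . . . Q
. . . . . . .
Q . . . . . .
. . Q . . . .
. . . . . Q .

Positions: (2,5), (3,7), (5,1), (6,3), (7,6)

(2,5) attacks row 4 at column 5 and diagonals 3, 7.
(3,7) attacks row 4 at column 7 and diagonals 6.
(5,1) attacks row 4 at column 1 and diagonals 2.
(6,3) attacks row 4 at column 3 and diagonals 1, 5.
(7,6) attacks row 4 at column 6 and diagonals 3.
Attacked columns: {1, 2, 3, 5, 6, 7}. Safe: {4}.

columns 4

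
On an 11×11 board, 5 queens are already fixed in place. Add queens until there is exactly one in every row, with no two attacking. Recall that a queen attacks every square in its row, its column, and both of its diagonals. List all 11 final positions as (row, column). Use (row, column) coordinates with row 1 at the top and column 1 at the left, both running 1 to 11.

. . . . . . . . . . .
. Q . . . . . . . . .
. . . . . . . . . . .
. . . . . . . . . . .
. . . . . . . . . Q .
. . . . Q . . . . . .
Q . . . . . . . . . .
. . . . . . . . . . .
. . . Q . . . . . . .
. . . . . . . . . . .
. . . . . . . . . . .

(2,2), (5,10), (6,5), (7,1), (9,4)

(1,8) (2,2) (3,9) (4,6) (5,10) (6,5) (7,1) (8,11) (9,4) (10,7) (11,3)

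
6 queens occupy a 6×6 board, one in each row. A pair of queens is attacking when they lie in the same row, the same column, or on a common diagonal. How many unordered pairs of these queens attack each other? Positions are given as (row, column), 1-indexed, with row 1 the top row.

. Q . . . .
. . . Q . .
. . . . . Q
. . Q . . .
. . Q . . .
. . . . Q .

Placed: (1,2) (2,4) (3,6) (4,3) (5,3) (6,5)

Same column: (4,3)–(5,3) (column 3).
Same diagonal: (4,3)–(6,5) (|4−6| = |3−5| = 2).
Total attacking pairs: 2.

2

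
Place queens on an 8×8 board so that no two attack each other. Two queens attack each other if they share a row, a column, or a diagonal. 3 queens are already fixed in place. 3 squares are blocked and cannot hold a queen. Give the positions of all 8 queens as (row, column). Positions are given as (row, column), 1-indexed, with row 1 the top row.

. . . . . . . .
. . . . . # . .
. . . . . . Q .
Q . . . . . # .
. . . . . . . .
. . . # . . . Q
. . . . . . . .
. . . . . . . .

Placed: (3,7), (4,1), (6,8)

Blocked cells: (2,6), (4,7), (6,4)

Row 1: attacked by (3,7)→{5,7}; (4,1)→{1,4}; (6,8)→{3,8}. Safe: 2, 6. Place at column 6.
Row 2: attacked by (1,6)→{5,6,7}; (3,7)→{6,7,8}; (4,1)→{1,3}; (6,8)→{4,8}. Blocked: 6. Safe: 2. Place at column 2.
Row 5: attacked by (1,6)→{2,6}; (2,2)→{2,5}; (3,7)→{5,7}; (4,1)→{1,2}; (6,8)→{7,8}. Safe: 3, 4. Place at column 4.
Row 7: attacked by (1,6)→{6}; (2,2)→{2,7}; (3,7)→{3,7}; (4,1)→{1,4}; (5,4)→{2,4,6}; (6,8)→{7,8}. Safe: 5. Place at column 5.
Row 8: attacked by (1,6)→{6}; (2,2)→{2,8}; (3,7)→{2,7}; (4,1)→{1,5}; (5,4)→{1,4,7}; (6,8)→{6,8}; (7,5)→{4,5,6}. Safe: 3. Place at column 3.
Columns [6, 2, 7, 1, 4, 8, 5, 3], r−c [-5, 0, -4, 3, 1, -2, 2, 5], r+c [7, 4, 10, 5, 9, 14, 12, 11] are all distinct, so no two queens attack.

(1,6) (2,2) (3,7) (4,1) (5,4) (6,8) (7,5) (8,3)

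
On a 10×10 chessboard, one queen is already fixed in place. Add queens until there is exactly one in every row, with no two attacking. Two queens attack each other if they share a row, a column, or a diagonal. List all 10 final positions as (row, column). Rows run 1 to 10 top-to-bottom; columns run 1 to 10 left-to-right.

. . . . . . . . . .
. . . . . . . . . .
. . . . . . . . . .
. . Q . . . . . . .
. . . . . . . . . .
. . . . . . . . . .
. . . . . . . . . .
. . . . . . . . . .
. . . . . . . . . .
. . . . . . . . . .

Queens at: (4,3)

(1,4) (2,7) (3,10) (4,3) (5,5) (6,8) (7,1) (8,9) (9,6) (10,2)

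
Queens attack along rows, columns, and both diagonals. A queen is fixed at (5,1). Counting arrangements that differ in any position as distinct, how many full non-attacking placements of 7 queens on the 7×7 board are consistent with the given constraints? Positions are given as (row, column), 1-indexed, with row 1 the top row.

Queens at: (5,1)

Branch on row 1: col 2 → 2; col 3 → 1; col 4 → 0; col 6 → 2; col 7 → 1.
Sum: 2 + 1 + 0 + 2 + 1 = 6.

6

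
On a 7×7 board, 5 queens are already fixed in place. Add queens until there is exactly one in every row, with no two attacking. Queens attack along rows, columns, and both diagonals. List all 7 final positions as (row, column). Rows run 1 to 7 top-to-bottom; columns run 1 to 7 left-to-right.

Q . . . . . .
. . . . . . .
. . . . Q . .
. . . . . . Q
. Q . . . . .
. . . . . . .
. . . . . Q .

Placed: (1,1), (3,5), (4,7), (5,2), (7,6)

(1,1) (2,3) (3,5) (4,7) (5,2) (6,4) (7,6)

Row 2: attacked by (1,1)→{1,2}; (3,5)→{4,5,6}; (4,7)→{5,7}; (5,2)→{2,5}; (7,6)→{1,6}. Safe: 3. Place at column 3.
Row 6: attacked by (1,1)→{1,6}; (2,3)→{3,7}; (3,5)→{2,5}; (4,7)→{5,7}; (5,2)→{1,2,3}; (7,6)→{5,6,7}. Safe: 4. Place at column 4.
Columns [1, 3, 5, 7, 2, 4, 6], r−c [0, -1, -2, -3, 3, 2, 1], r+c [2, 5, 8, 11, 7, 10, 13] are all distinct, so no two queens attack.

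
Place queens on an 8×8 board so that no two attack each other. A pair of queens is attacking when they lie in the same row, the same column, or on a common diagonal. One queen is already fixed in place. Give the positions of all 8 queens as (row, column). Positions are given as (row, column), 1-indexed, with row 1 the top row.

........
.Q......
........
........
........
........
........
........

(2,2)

(1,5) (2,2) (3,6) (4,1) (5,7) (6,4) (7,8) (8,3)

Row 1: attacked by (2,2)→{1,2,3}. Safe: 4, 5, 6, 7, 8. Place at column 5.
Row 3: attacked by (1,5)→{3,5,7}; (2,2)→{1,2,3}. Safe: 4, 6, 8. Place at column 6.
Row 4: attacked by (1,5)→{2,5,8}; (2,2)→{2,4}; (3,6)→{5,6,7}. Safe: 1, 3. Place at column 1.
Row 5: attacked by (1,5)→{1,5}; (2,2)→{2,5}; (3,6)→{4,6,8}; (4,1)→{1,2}. Safe: 3, 7. Place at column 7.
Row 6: attacked by (1,5)→{5}; (2,2)→{2,6}; (3,6)→{3,6}; (4,1)→{1,3}; (5,7)→{6,7,8}. Safe: 4. Place at column 4.
Row 7: attacked by (1,5)→{5}; (2,2)→{2,7}; (3,6)→{2,6}; (4,1)→{1,4}; (5,7)→{5,7}; (6,4)→{3,4,5}. Safe: 8. Place at column 8.
Row 8: attacked by (1,5)→{5}; (2,2)→{2,8}; (3,6)→{1,6}; (4,1)→{1,5}; (5,7)→{4,7}; (6,4)→{2,4,6}; (7,8)→{7,8}. Safe: 3. Place at column 3.
Columns [5, 2, 6, 1, 7, 4, 8, 3], r−c [-4, 0, -3, 3, -2, 2, -1, 5], r+c [6, 4, 9, 5, 12, 10, 15, 11] are all distinct, so no two queens attack.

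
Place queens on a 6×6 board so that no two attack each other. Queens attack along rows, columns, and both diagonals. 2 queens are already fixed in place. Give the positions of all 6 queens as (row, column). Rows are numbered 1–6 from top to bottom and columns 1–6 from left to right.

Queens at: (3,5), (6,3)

Row 1: attacked by (3,5)→{3,5}; (6,3)→{3}. Safe: 1, 2, 4, 6. Place at column 4.
Row 2: attacked by (1,4)→{3,4,5}; (3,5)→{4,5,6}; (6,3)→{3}. Safe: 1, 2. Place at column 1.
Row 4: attacked by (1,4)→{1,4}; (2,1)→{1,3}; (3,5)→{4,5,6}; (6,3)→{1,3,5}. Safe: 2. Place at column 2.
Row 5: attacked by (1,4)→{4}; (2,1)→{1,4}; (3,5)→{3,5}; (4,2)→{1,2,3}; (6,3)→{2,3,4}. Safe: 6. Place at column 6.
Columns [4, 1, 5, 2, 6, 3], r−c [-3, 1, -2, 2, -1, 3], r+c [5, 3, 8, 6, 11, 9] are all distinct, so no two queens attack.

(1,4) (2,1) (3,5) (4,2) (5,6) (6,3)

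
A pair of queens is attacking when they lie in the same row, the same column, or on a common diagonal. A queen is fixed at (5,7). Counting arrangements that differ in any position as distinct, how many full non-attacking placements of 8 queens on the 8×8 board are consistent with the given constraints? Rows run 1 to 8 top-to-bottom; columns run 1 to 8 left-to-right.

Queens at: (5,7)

8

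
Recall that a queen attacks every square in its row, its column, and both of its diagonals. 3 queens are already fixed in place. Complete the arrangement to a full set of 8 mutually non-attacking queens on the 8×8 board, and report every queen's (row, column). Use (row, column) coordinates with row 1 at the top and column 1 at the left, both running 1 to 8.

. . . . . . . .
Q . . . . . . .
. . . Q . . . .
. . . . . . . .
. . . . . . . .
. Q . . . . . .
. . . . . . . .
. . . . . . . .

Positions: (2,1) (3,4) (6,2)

Row 1: attacked by (2,1)→{1,2}; (3,4)→{2,4,6}; (6,2)→{2,7}. Safe: 3, 5, 8. Place at column 5.
Row 4: attacked by (1,5)→{2,5,8}; (2,1)→{1,3}; (3,4)→{3,4,5}; (6,2)→{2,4}. Safe: 6, 7. Place at column 6.
Row 5: attacked by (1,5)→{1,5}; (2,1)→{1,4}; (3,4)→{2,4,6}; (4,6)→{5,6,7}; (6,2)→{1,2,3}. Safe: 8. Place at column 8.
Row 7: attacked by (1,5)→{5}; (2,1)→{1,6}; (3,4)→{4,8}; (4,6)→{3,6}; (5,8)→{6,8}; (6,2)→{1,2,3}. Safe: 7. Place at column 7.
Row 8: attacked by (1,5)→{5}; (2,1)→{1,7}; (3,4)→{4}; (4,6)→{2,6}; (5,8)→{5,8}; (6,2)→{2,4}; (7,7)→{6,7,8}. Safe: 3. Place at column 3.
Columns [5, 1, 4, 6, 8, 2, 7, 3], r−c [-4, 1, -1, -2, -3, 4, 0, 5], r+c [6, 3, 7, 10, 13, 8, 14, 11] are all distinct, so no two queens attack.

(1,5) (2,1) (3,4) (4,6) (5,8) (6,2) (7,7) (8,3)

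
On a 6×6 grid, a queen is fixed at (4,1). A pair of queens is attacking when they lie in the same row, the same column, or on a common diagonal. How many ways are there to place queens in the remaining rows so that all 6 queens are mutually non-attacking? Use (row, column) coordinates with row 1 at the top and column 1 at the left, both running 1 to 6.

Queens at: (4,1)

Branch on row 1: col 2 → 1; col 3 → 0; col 5 → 0; col 6 → 0.
Sum: 1 + 0 + 0 + 0 = 1.

1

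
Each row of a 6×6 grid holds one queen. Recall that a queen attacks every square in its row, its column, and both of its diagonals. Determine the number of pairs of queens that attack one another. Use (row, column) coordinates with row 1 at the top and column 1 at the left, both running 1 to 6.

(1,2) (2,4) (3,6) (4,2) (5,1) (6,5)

Same column: (1,2)–(4,2) (column 2).
Same diagonal: (2,4)–(4,2) (|2−4| = |4−2| = 2); (2,4)–(5,1) (|2−5| = |4−1| = 3); (4,2)–(5,1) (|4−5| = |2−1| = 1).
Total attacking pairs: 4.

4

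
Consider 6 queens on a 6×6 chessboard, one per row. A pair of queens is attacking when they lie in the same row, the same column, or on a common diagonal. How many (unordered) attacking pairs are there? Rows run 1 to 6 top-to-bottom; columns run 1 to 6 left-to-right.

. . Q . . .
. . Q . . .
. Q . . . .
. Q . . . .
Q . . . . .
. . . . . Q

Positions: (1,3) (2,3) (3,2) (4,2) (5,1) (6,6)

4

Same column: (1,3)–(2,3) (column 3); (3,2)–(4,2) (column 2).
Same diagonal: (2,3)–(3,2) (|2−3| = |3−2| = 1); (4,2)–(5,1) (|4−5| = |2−1| = 1).
Total attacking pairs: 4.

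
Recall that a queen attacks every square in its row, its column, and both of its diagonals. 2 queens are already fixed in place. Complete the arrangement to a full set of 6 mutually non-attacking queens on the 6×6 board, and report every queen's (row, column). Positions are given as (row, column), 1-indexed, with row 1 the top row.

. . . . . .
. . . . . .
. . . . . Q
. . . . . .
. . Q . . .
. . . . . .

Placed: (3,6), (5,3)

Row 1: attacked by (3,6)→{4,6}; (5,3)→{3}. Safe: 1, 2, 5. Place at column 2.
Row 2: attacked by (1,2)→{1,2,3}; (3,6)→{5,6}; (5,3)→{3,6}. Safe: 4. Place at column 4.
Row 4: attacked by (1,2)→{2,5}; (2,4)→{2,4,6}; (3,6)→{5,6}; (5,3)→{2,3,4}. Safe: 1. Place at column 1.
Row 6: attacked by (1,2)→{2}; (2,4)→{4}; (3,6)→{3,6}; (4,1)→{1,3}; (5,3)→{2,3,4}. Safe: 5. Place at column 5.
Columns [2, 4, 6, 1, 3, 5], r−c [-1, -2, -3, 3, 2, 1], r+c [3, 6, 9, 5, 8, 11] are all distinct, so no two queens attack.

(1,2) (2,4) (3,6) (4,1) (5,3) (6,5)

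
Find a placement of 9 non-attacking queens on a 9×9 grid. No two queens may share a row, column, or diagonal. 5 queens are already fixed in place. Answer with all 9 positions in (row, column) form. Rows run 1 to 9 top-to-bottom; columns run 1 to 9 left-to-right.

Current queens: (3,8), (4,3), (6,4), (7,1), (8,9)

(1,5) (2,2) (3,8) (4,3) (5,7) (6,4) (7,1) (8,9) (9,6)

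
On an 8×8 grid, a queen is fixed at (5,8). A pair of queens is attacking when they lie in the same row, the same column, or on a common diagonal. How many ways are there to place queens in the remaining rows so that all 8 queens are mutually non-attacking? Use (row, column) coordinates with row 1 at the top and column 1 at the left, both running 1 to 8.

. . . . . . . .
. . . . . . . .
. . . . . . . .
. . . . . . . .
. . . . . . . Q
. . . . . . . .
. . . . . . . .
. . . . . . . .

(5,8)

18

Branch on row 1: col 1 → 1; col 2 → 1; col 3 → 4; col 5 → 5; col 6 → 4; col 7 → 3.
Sum: 1 + 1 + 4 + 5 + 4 + 3 = 18.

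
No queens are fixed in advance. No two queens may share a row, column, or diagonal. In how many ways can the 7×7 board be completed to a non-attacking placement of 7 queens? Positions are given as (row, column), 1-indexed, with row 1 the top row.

40

Branch on row 1: col 1 → 4; col 2 → 7; col 3 → 6; col 4 → 6; col 5 → 6; col 6 → 7; col 7 → 4.
Sum: 4 + 7 + 6 + 6 + 6 + 7 + 4 = 40.
(This is the classic 7-queens count.)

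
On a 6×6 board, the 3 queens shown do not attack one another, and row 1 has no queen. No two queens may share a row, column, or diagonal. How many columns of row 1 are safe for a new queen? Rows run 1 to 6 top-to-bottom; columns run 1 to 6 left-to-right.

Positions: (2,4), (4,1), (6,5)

(2,4) attacks row 1 at column 4 and diagonals 3, 5.
(4,1) attacks row 1 at column 1 and diagonals 4.
(6,5) attacks row 1 at column 5.
Attacked columns: {1, 3, 4, 5}. Safe: {2, 6}.

2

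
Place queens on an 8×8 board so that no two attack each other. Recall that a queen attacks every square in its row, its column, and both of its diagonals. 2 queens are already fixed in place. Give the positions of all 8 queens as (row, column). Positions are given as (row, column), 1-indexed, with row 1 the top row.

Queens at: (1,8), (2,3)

Row 3: attacked by (1,8)→{6,8}; (2,3)→{2,3,4}. Safe: 1, 5, 7. Place at column 1.
Row 4: attacked by (1,8)→{5,8}; (2,3)→{1,3,5}; (3,1)→{1,2}. Safe: 4, 6, 7. Place at column 6.
Row 5: attacked by (1,8)→{4,8}; (2,3)→{3,6}; (3,1)→{1,3}; (4,6)→{5,6,7}. Safe: 2. Place at column 2.
Row 6: attacked by (1,8)→{3,8}; (2,3)→{3,7}; (3,1)→{1,4}; (4,6)→{4,6,8}; (5,2)→{1,2,3}. Safe: 5. Place at column 5.
Row 7: attacked by (1,8)→{2,8}; (2,3)→{3,8}; (3,1)→{1,5}; (4,6)→{3,6}; (5,2)→{2,4}; (6,5)→{4,5,6}. Safe: 7. Place at column 7.
Row 8: attacked by (1,8)→{1,8}; (2,3)→{3}; (3,1)→{1,6}; (4,6)→{2,6}; (5,2)→{2,5}; (6,5)→{3,5,7}; (7,7)→{6,7,8}. Safe: 4. Place at column 4.
Columns [8, 3, 1, 6, 2, 5, 7, 4], r−c [-7, -1, 2, -2, 3, 1, 0, 4], r+c [9, 5, 4, 10, 7, 11, 14, 12] are all distinct, so no two queens attack.

(1,8) (2,3) (3,1) (4,6) (5,2) (6,5) (7,7) (8,4)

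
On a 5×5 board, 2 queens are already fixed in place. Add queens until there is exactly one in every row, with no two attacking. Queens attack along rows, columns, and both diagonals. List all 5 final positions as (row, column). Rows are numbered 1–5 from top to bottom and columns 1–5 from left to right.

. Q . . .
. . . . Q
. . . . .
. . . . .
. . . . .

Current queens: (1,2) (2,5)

(1,2) (2,5) (3,3) (4,1) (5,4)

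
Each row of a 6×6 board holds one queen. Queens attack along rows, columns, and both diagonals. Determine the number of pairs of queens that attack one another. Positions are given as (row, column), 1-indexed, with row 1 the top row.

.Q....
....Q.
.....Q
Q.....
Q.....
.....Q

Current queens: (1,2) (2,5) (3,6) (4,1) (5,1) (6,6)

3

Same column: (3,6)–(6,6) (column 6); (4,1)–(5,1) (column 1).
Same diagonal: (2,5)–(3,6) (|2−3| = |5−6| = 1).
Total attacking pairs: 3.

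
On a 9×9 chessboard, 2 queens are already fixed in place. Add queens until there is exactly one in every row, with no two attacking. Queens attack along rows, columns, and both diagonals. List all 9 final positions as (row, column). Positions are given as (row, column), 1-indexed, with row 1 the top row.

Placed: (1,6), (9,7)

(1,6) (2,3) (3,9) (4,4) (5,1) (6,8) (7,2) (8,5) (9,7)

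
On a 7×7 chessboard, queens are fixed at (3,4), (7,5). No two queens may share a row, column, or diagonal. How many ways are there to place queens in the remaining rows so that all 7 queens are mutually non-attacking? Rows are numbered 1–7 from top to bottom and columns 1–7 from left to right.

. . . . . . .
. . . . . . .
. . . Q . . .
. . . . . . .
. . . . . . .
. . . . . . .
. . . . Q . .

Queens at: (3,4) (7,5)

1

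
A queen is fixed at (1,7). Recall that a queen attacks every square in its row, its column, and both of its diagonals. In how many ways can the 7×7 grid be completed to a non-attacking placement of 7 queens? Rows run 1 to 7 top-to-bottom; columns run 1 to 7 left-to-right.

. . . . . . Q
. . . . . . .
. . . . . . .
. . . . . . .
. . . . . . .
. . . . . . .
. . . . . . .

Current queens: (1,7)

Branch on row 2: col 1 → 0; col 2 → 1; col 3 → 1; col 4 → 1; col 5 → 1.
Sum: 0 + 1 + 1 + 1 + 1 = 4.

4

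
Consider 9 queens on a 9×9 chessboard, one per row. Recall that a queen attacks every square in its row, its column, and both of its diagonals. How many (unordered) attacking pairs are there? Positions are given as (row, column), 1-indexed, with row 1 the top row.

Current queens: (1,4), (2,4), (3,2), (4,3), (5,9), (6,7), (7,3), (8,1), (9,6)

Same column: (1,4)–(2,4) (column 4); (4,3)–(7,3) (column 3).
Same diagonal: (1,4)–(3,2) (|1−3| = |4−2| = 2); (3,2)–(4,3) (|3−4| = |2−3| = 1).
Total attacking pairs: 4.

4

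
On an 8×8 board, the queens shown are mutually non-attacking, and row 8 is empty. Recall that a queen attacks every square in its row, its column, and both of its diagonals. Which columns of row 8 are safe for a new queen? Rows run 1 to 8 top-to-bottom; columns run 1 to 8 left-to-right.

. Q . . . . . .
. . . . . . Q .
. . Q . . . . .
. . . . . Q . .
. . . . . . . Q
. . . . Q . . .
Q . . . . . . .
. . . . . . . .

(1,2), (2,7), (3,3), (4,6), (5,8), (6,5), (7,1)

columns 4

(1,2) attacks row 8 at column 2.
(2,7) attacks row 8 at column 7 and diagonals 1.
(3,3) attacks row 8 at column 3 and diagonals 8.
(4,6) attacks row 8 at column 6 and diagonals 2.
(5,8) attacks row 8 at column 8 and diagonals 5.
(6,5) attacks row 8 at column 5 and diagonals 3, 7.
(7,1) attacks row 8 at column 1 and diagonals 2.
Attacked columns: {1, 2, 3, 5, 6, 7, 8}. Safe: {4}.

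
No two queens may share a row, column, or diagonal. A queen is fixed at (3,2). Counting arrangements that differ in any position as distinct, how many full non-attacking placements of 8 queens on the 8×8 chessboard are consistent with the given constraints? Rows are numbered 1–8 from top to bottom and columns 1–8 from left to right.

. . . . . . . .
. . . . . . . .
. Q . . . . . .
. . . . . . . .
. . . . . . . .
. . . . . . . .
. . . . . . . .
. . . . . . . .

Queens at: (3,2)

Branch on row 1: col 1 → 0; col 3 → 7; col 5 → 3; col 6 → 2; col 7 → 2; col 8 → 0.
Sum: 0 + 7 + 3 + 2 + 2 + 0 = 14.

14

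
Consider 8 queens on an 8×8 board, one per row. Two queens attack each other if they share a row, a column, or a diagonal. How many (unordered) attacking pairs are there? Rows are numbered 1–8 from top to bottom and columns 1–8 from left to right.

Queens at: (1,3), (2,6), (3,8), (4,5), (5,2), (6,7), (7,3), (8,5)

5

Same column: (1,3)–(7,3) (column 3); (4,5)–(8,5) (column 5).
Same diagonal: (4,5)–(6,7) (|4−6| = |5−7| = 2); (5,2)–(8,5) (|5−8| = |2−5| = 3); (6,7)–(8,5) (|6−8| = |7−5| = 2).
Total attacking pairs: 5.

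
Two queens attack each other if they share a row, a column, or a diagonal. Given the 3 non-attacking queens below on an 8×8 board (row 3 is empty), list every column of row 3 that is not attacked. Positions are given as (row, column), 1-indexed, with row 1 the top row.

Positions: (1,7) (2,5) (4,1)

columns 3, 8

(1,7) attacks row 3 at column 7 and diagonals 5.
(2,5) attacks row 3 at column 5 and diagonals 4, 6.
(4,1) attacks row 3 at column 1 and diagonals 2.
Attacked columns: {1, 2, 4, 5, 6, 7}. Safe: {3, 8}.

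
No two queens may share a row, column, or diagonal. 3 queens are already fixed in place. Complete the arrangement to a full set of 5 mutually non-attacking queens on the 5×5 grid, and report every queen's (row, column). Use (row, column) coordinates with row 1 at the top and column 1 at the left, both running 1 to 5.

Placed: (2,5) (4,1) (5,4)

Row 1: attacked by (2,5)→{4,5}; (4,1)→{1,4}; (5,4)→{4}. Safe: 2, 3. Place at column 2.
Row 3: attacked by (1,2)→{2,4}; (2,5)→{4,5}; (4,1)→{1,2}; (5,4)→{2,4}. Safe: 3. Place at column 3.
Columns [2, 5, 3, 1, 4], r−c [-1, -3, 0, 3, 1], r+c [3, 7, 6, 5, 9] are all distinct, so no two queens attack.

(1,2) (2,5) (3,3) (4,1) (5,4)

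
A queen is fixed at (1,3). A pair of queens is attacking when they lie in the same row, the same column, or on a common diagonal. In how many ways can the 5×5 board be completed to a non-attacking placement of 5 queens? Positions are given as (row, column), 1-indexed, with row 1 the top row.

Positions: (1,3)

2

Branch on row 2: col 1 → 1; col 5 → 1.
Sum: 1 + 1 = 2.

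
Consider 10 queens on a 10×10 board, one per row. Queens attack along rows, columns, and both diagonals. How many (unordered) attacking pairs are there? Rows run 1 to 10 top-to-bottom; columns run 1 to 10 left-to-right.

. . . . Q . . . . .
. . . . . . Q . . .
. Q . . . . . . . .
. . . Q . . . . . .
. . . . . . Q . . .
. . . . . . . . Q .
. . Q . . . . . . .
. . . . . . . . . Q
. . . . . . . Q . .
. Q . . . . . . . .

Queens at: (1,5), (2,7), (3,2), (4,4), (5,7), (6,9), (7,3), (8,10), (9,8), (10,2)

Same column: (2,7)–(5,7) (column 7); (3,2)–(10,2) (column 2).
Same diagonal: (3,2)–(9,8) (|3−9| = |2−8| = 6); (5,7)–(8,10) (|5−8| = |7−10| = 3); (5,7)–(10,2) (|5−10| = |7−2| = 5).
Total attacking pairs: 5.

5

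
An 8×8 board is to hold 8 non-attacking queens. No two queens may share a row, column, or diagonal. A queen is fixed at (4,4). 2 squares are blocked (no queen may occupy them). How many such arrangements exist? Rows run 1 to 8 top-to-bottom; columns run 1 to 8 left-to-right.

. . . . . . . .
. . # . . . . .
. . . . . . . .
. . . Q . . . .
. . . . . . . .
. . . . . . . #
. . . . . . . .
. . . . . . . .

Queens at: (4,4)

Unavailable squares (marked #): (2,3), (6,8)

Branch on row 1: col 2 → 0; col 3 → 1; col 5 → 2; col 6 → 1; col 8 → 0.
Sum: 0 + 1 + 2 + 1 + 0 = 4.

4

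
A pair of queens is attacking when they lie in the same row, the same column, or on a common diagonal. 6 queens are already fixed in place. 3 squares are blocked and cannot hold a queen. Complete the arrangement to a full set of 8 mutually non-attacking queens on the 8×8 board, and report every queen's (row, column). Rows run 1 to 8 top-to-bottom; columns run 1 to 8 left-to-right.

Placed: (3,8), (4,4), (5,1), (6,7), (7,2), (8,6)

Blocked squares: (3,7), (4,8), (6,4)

(1,3) (2,5) (3,8) (4,4) (5,1) (6,7) (7,2) (8,6)

Row 1: attacked by (3,8)→{6,8}; (4,4)→{1,4,7}; (5,1)→{1,5}; (6,7)→{2,7}; (7,2)→{2,8}; (8,6)→{6}. Safe: 3. Place at column 3.
Row 2: attacked by (1,3)→{2,3,4}; (3,8)→{7,8}; (4,4)→{2,4,6}; (5,1)→{1,4}; (6,7)→{3,7}; (7,2)→{2,7}; (8,6)→{6}. Safe: 5. Place at column 5.
Columns [3, 5, 8, 4, 1, 7, 2, 6], r−c [-2, -3, -5, 0, 4, -1, 5, 2], r+c [4, 7, 11, 8, 6, 13, 9, 14] are all distinct, so no two queens attack.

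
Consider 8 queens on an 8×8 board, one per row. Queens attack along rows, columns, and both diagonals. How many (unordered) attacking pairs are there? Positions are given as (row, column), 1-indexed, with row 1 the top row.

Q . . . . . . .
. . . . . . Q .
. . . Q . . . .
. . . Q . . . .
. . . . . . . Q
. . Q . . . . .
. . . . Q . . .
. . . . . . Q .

Same column: (2,7)–(8,7) (column 7); (3,4)–(4,4) (column 4).
Same diagonal: (1,1)–(4,4) (|1−4| = |1−4| = 3); (2,7)–(6,3) (|2−6| = |7−3| = 4).
Total attacking pairs: 4.

4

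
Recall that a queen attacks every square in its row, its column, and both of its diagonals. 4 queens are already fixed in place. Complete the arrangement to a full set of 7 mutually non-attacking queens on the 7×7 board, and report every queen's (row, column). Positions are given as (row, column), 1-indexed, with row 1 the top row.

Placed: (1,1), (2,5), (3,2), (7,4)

Row 4: attacked by (1,1)→{1,4}; (2,5)→{3,5,7}; (3,2)→{1,2,3}; (7,4)→{1,4,7}. Safe: 6. Place at column 6.
Row 5: attacked by (1,1)→{1,5}; (2,5)→{2,5}; (3,2)→{2,4}; (4,6)→{5,6,7}; (7,4)→{2,4,6}. Safe: 3. Place at column 3.
Row 6: attacked by (1,1)→{1,6}; (2,5)→{1,5}; (3,2)→{2,5}; (4,6)→{4,6}; (5,3)→{2,3,4}; (7,4)→{3,4,5}. Safe: 7. Place at column 7.
Columns [1, 5, 2, 6, 3, 7, 4], r−c [0, -3, 1, -2, 2, -1, 3], r+c [2, 7, 5, 10, 8, 13, 11] are all distinct, so no two queens attack.

(1,1) (2,5) (3,2) (4,6) (5,3) (6,7) (7,4)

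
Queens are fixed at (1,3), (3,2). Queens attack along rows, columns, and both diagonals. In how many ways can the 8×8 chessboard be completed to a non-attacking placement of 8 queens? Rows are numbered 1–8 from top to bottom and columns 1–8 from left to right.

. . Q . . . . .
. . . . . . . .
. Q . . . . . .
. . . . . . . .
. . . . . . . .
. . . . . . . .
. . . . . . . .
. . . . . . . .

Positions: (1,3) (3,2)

7

Branch on row 2: col 5 → 2; col 6 → 3; col 7 → 2; col 8 → 0.
Sum: 2 + 3 + 2 + 0 = 7.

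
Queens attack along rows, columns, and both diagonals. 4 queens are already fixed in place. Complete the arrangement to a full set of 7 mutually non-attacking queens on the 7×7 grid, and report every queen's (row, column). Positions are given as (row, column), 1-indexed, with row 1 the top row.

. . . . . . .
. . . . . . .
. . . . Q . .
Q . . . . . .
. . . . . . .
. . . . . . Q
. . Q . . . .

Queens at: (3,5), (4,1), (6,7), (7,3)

Row 1: attacked by (3,5)→{3,5,7}; (4,1)→{1,4}; (6,7)→{2,7}; (7,3)→{3}. Safe: 6. Place at column 6.
Row 2: attacked by (1,6)→{5,6,7}; (3,5)→{4,5,6}; (4,1)→{1,3}; (6,7)→{3,7}; (7,3)→{3}. Safe: 2. Place at column 2.
Row 5: attacked by (1,6)→{2,6}; (2,2)→{2,5}; (3,5)→{3,5,7}; (4,1)→{1,2}; (6,7)→{6,7}; (7,3)→{1,3,5}. Safe: 4. Place at column 4.
Columns [6, 2, 5, 1, 4, 7, 3], r−c [-5, 0, -2, 3, 1, -1, 4], r+c [7, 4, 8, 5, 9, 13, 10] are all distinct, so no two queens attack.

(1,6) (2,2) (3,5) (4,1) (5,4) (6,7) (7,3)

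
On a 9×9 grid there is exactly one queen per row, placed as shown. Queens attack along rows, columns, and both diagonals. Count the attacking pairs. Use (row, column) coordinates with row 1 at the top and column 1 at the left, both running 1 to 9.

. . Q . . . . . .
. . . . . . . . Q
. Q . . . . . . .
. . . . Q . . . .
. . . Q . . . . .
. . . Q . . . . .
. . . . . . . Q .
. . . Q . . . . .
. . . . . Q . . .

7

Same column: (5,4)–(6,4) (column 4); (5,4)–(8,4) (column 4); (6,4)–(8,4) (column 4).
Same diagonal: (3,2)–(5,4) (|3−5| = |2−4| = 2); (4,5)–(5,4) (|4−5| = |5−4| = 1); (4,5)–(7,8) (|4−7| = |5−8| = 3); (7,8)–(9,6) (|7−9| = |8−6| = 2).
Total attacking pairs: 7.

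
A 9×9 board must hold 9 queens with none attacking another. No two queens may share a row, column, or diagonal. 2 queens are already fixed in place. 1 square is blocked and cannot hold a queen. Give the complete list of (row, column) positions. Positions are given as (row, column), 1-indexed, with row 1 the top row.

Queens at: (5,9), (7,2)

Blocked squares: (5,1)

(1,6) (2,1) (3,5) (4,7) (5,9) (6,4) (7,2) (8,8) (9,3)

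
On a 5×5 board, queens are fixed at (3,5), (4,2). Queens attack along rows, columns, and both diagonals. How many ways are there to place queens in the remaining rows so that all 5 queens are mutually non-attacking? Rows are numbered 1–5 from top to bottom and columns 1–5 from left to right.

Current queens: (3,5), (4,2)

1

Branch on row 1: col 1 → 1; col 4 → 0.
Sum: 1 + 0 = 1.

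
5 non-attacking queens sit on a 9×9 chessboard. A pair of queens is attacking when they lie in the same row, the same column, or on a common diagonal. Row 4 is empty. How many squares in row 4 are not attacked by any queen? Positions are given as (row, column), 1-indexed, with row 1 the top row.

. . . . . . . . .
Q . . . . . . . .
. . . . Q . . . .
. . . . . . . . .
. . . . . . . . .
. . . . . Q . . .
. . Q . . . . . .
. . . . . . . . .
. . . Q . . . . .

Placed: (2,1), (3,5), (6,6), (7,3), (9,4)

(2,1) attacks row 4 at column 1 and diagonals 3.
(3,5) attacks row 4 at column 5 and diagonals 4, 6.
(6,6) attacks row 4 at column 6 and diagonals 4, 8.
(7,3) attacks row 4 at column 3 and diagonals 6.
(9,4) attacks row 4 at column 4 and diagonals 9.
Attacked columns: {1, 3, 4, 5, 6, 8, 9}. Safe: {2, 7}.

2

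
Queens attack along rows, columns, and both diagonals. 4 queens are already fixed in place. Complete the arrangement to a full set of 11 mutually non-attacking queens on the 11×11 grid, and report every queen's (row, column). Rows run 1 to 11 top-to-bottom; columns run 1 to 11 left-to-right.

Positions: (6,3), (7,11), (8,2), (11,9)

Row 1: attacked by (6,3)→{3,8}; (7,11)→{5,11}; (8,2)→{2,9}; (11,9)→{9}. Safe: 1, 4, 6, 7, 10. Place at column 1.
Row 2: attacked by (1,1)→{1,2}; (6,3)→{3,7}; (7,11)→{6,11}; (8,2)→{2,8}; (11,9)→{9}. Safe: 4, 5, 10. Place at column 5.
Row 3: attacked by (1,1)→{1,3}; (2,5)→{4,5,6}; (6,3)→{3,6}; (7,11)→{7,11}; (8,2)→{2,7}; (11,9)→{1,9}. Safe: 8, 10. Place at column 8.
Row 4: attacked by (1,1)→{1,4}; (2,5)→{3,5,7}; (3,8)→{7,8,9}; (6,3)→{1,3,5}; (7,11)→{8,11}; (8,2)→{2,6}; (11,9)→{2,9}. Safe: 10. Place at column 10.
Row 5: attacked by (1,1)→{1,5}; (2,5)→{2,5,8}; (3,8)→{6,8,10}; (4,10)→{9,10,11}; (6,3)→{2,3,4}; (7,11)→{9,11}; (8,2)→{2,5}; (11,9)→{3,9}. Safe: 7. Place at column 7.
Row 9: attacked by (1,1)→{1,9}; (2,5)→{5}; (3,8)→{2,8}; (4,10)→{5,10}; (5,7)→{3,7,11}; (6,3)→{3,6}; (7,11)→{9,11}; (8,2)→{1,2,3}; (11,9)→{7,9,11}. Safe: 4. Place at column 4.
Row 10: attacked by (1,1)→{1,10}; (2,5)→{5}; (3,8)→{1,8}; (4,10)→{4,10}; (5,7)→{2,7}; (6,3)→{3,7}; (7,11)→{8,11}; (8,2)→{2,4}; (9,4)→{3,4,5}; (11,9)→{8,9,10}. Safe: 6. Place at column 6.
Columns [1, 5, 8, 10, 7, 3, 11, 2, 4, 6, 9], r−c [0, -3, -5, -6, -2, 3, -4, 6, 5, 4, 2], r+c [2, 7, 11, 14, 12, 9, 18, 10, 13, 16, 20] are all distinct, so no two queens attack.

(1,1) (2,5) (3,8) (4,10) (5,7) (6,3) (7,11) (8,2) (9,4) (10,6) (11,9)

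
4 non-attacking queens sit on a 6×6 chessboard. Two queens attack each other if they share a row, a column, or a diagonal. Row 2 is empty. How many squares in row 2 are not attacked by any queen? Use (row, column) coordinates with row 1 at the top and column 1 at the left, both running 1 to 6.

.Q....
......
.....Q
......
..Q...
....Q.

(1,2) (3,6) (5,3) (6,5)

1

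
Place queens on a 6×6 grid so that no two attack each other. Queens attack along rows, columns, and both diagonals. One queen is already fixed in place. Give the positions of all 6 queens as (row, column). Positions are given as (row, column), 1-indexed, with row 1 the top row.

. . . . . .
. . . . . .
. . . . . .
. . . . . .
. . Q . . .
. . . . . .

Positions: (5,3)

(1,2) (2,4) (3,6) (4,1) (5,3) (6,5)

Row 1: attacked by (5,3)→{3}. Safe: 1, 2, 4, 5, 6. Place at column 2.
Row 2: attacked by (1,2)→{1,2,3}; (5,3)→{3,6}. Safe: 4, 5. Place at column 4.
Row 3: attacked by (1,2)→{2,4}; (2,4)→{3,4,5}; (5,3)→{1,3,5}. Safe: 6. Place at column 6.
Row 4: attacked by (1,2)→{2,5}; (2,4)→{2,4,6}; (3,6)→{5,6}; (5,3)→{2,3,4}. Safe: 1. Place at column 1.
Row 6: attacked by (1,2)→{2}; (2,4)→{4}; (3,6)→{3,6}; (4,1)→{1,3}; (5,3)→{2,3,4}. Safe: 5. Place at column 5.
Columns [2, 4, 6, 1, 3, 5], r−c [-1, -2, -3, 3, 2, 1], r+c [3, 6, 9, 5, 8, 11] are all distinct, so no two queens attack.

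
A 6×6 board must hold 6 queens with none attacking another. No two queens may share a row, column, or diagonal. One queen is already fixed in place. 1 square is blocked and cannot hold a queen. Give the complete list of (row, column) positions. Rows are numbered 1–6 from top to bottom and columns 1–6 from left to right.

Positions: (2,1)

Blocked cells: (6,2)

(1,4) (2,1) (3,5) (4,2) (5,6) (6,3)

Row 1: attacked by (2,1)→{1,2}. Safe: 3, 4, 5, 6. Place at column 4.
Row 3: attacked by (1,4)→{2,4,6}; (2,1)→{1,2}. Safe: 3, 5. Place at column 5.
Row 4: attacked by (1,4)→{1,4}; (2,1)→{1,3}; (3,5)→{4,5,6}. Safe: 2. Place at column 2.
Row 5: attacked by (1,4)→{4}; (2,1)→{1,4}; (3,5)→{3,5}; (4,2)→{1,2,3}. Safe: 6. Place at column 6.
Row 6: attacked by (1,4)→{4}; (2,1)→{1,5}; (3,5)→{2,5}; (4,2)→{2,4}; (5,6)→{5,6}. Blocked: 2. Safe: 3. Place at column 3.
Columns [4, 1, 5, 2, 6, 3], r−c [-3, 1, -2, 2, -1, 3], r+c [5, 3, 8, 6, 11, 9] are all distinct, so no two queens attack.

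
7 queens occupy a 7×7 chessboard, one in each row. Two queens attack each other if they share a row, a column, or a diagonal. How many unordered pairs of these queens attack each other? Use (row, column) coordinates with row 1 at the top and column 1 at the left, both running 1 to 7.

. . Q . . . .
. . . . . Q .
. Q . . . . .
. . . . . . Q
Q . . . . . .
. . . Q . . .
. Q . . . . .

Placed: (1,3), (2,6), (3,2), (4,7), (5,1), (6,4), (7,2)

Same column: (3,2)–(7,2) (column 2).
Total attacking pairs: 1.

1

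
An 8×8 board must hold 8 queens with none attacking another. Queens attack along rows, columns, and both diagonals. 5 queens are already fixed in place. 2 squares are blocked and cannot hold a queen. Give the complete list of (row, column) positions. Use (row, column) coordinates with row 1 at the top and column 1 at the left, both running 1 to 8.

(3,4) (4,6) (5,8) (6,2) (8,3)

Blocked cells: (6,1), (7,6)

(1,1) (2,7) (3,4) (4,6) (5,8) (6,2) (7,5) (8,3)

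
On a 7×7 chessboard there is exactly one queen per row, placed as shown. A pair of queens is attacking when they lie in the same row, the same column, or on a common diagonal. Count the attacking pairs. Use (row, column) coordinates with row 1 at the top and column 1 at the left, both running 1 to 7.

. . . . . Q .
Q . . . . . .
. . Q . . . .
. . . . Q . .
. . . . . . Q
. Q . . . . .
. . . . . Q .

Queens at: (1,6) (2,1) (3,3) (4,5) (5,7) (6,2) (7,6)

2

Same column: (1,6)–(7,6) (column 6).
Same diagonal: (2,1)–(7,6) (|2−7| = |1−6| = 5).
Total attacking pairs: 2.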